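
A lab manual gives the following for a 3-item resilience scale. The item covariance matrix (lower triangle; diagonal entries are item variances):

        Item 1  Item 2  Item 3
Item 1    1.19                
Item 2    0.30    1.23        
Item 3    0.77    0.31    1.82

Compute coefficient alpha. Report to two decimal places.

Σσ²ᵢ = 1.19 + 1.23 + 1.82 = 4.24
Sum of off-diagonal covariances = 1.38
Var(T) = 4.24 + 2 × 1.38 = 7.00
α = (k/(k−1))·(1 − Σσ²ᵢ/Var(T)) = (3/2)·(1 − 4.24/7.00) = 0.59

coefficient alpha = 0.59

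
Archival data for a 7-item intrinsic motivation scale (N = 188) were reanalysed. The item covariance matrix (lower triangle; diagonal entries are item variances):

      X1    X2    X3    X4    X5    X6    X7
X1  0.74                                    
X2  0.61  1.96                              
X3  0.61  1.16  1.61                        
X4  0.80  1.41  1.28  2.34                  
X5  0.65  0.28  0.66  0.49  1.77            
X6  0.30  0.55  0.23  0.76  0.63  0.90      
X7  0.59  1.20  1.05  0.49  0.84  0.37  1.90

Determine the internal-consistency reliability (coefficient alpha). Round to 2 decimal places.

α = 0.85

Σσ²ᵢ = 0.74 + 1.96 + 1.61 + 2.34 + 1.77 + 0.90 + 1.90 = 11.22
Σ_{i<j} σ_ij = 14.96
σ²_T = 11.22 + 2 × 14.96 = 41.14
α = (k/(k−1))·(1 − Σσ²ᵢ/σ²_T) = (7/6)·(1 − 11.22/41.14) = 0.85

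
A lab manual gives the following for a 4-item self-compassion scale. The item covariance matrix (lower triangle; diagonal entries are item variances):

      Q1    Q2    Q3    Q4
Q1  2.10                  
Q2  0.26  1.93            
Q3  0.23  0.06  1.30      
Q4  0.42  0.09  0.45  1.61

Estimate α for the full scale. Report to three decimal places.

α = 0.404

Σσᵢ² = 2.10 + 1.93 + 1.30 + 1.61 = 6.94
Σ_{i<j} σ_ij = 1.51
σ²_total = 6.94 + 2 × 1.51 = 9.96
α = (k/(k−1))·(1 − Σσᵢ²/σ²_total) = (4/3)·(1 − 6.94/9.96) = 0.404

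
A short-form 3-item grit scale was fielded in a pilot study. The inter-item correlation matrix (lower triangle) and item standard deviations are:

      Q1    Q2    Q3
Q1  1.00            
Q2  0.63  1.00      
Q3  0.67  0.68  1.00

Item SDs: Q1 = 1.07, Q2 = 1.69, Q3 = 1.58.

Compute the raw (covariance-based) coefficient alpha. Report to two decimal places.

Σσ²ᵢ = 1.07² + 1.69² + 1.58² = 6.4974
Covariances σ_ij = r_ij · s_i · s_j:
  σ(Q1,Q2) = 0.63 × 1.07 × 1.69 = 1.1392
  σ(Q1,Q3) = 0.67 × 1.07 × 1.58 = 1.1327
  σ(Q2,Q3) = 0.68 × 1.69 × 1.58 = 1.8157
σ²_T = Σσ²ᵢ + 2·Σσ_ij = 6.4974 + 2 × 4.0876 = 14.6726
α = (3/2)·(1 − 6.4974/14.6726) = 0.84

coefficient alpha = 0.84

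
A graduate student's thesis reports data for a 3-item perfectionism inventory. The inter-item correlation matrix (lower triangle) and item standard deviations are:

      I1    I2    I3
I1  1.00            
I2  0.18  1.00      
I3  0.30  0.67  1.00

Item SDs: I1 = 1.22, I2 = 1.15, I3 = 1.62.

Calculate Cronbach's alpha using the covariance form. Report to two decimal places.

Σσ²ᵢ = 1.22² + 1.15² + 1.62² = 5.4353
Covariances σ_ij = r_ij · s_i · s_j:
  σ(I1,I2) = 0.18 × 1.22 × 1.15 = 0.2525
  σ(I1,I3) = 0.30 × 1.22 × 1.62 = 0.5929
  σ(I2,I3) = 0.67 × 1.15 × 1.62 = 1.2482
σ²_T = Σσ²ᵢ + 2·Σσ_ij = 5.4353 + 2 × 2.0936 = 9.6225
α = (3/2)·(1 − 5.4353/9.6225) = 0.65

α = 0.65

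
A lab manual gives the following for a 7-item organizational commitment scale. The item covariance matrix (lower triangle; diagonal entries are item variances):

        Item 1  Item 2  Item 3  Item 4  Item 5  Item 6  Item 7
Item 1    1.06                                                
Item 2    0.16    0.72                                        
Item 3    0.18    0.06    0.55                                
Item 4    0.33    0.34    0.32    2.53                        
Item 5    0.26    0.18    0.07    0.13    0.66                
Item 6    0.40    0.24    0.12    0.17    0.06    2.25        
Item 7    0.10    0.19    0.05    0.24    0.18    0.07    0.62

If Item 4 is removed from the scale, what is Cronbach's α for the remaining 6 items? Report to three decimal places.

Cronbach's α = 0.530

Remaining items: Item 1, Item 2, Item 3, Item 5, Item 6, Item 7 (k = 6).
ΣVar(i) = 1.06 + 0.72 + 0.55 + 0.66 + 2.25 + 0.62 = 5.86
σ²_total = 5.86 + 2 × 2.32 = 10.50
α (item deleted) = (6/5)·(1 − 5.86/10.50) = 0.530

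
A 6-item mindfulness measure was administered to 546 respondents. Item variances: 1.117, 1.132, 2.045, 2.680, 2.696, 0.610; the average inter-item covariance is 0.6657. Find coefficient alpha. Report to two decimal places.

Σσ²ᵢ = 1.117 + 1.132 + 2.045 + 2.680 + 2.696 + 0.610 = 10.280
Sum of the 15 distinct covariances = 15 × 0.6657 = 9.9855
total variance = Σσ²ᵢ + 2·Σcov = 10.280 + 2 × 9.9855 = 30.2510
α = (6/5)·(1 − 10.280/30.2510) = 0.79

coefficient alpha = 0.79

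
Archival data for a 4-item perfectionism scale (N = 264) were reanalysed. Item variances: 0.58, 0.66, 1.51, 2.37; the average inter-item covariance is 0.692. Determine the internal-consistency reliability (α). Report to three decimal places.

α = 0.825

Σσ²ᵢ = 0.58 + 0.66 + 1.51 + 2.37 = 5.12
Sum of the 6 distinct covariances = 6 × 0.692 = 4.152
σ²_T = Σσ²ᵢ + 2·Σcov = 5.12 + 2 × 4.152 = 13.424
α = (4/3)·(1 − 5.12/13.424) = 0.825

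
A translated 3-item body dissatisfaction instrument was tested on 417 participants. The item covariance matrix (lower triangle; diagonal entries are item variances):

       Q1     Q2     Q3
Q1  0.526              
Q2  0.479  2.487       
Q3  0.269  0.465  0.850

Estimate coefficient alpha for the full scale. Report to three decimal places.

Σσᵢ² = 0.526 + 2.487 + 0.850 = 3.863
Σ_{i<j} σ_ij = 1.213
Var(T) = 3.863 + 2 × 1.213 = 6.289
α = (k/(k−1))·(1 − Σσᵢ²/Var(T)) = (3/2)·(1 − 3.863/6.289) = 0.579

α = 0.579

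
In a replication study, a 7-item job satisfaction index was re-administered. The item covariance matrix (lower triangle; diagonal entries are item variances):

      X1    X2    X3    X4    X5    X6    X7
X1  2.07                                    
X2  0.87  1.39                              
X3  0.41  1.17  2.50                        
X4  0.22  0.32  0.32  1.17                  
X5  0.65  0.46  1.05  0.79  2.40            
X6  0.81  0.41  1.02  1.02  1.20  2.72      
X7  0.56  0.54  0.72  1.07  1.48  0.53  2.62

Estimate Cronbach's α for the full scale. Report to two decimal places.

sum of item variances = 2.07 + 1.39 + 2.50 + 1.17 + 2.40 + 2.72 + 2.62 = 14.87
Sum of off-diagonal covariances = 15.62
σ²_total = 14.87 + 2 × 15.62 = 46.11
α = (k/(k−1))·(1 − sum of item variances/σ²_total) = (7/6)·(1 − 14.87/46.11) = 0.79

α = 0.79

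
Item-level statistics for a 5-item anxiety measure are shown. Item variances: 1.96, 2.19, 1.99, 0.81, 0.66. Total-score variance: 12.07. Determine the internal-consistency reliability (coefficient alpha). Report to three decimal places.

sum of item variances = 1.96 + 2.19 + 1.99 + 0.81 + 0.66 = 7.61
α = (k/(k−1))·(1 − sum of item variances/σ²_total) = (5/4)·(1 − 7.61/12.07) = 0.462

coefficient alpha = 0.462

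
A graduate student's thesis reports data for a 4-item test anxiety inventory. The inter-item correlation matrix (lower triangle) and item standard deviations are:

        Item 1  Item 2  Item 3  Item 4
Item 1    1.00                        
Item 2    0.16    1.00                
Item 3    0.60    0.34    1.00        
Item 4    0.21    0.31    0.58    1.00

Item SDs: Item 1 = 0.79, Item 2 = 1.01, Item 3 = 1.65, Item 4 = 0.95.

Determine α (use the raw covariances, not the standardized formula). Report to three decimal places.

α = 0.692

Σσ²ᵢ = 0.79² + 1.01² + 1.65² + 0.95² = 5.2692
Covariances σ_ij = r_ij · s_i · s_j:
  σ(Item 1,Item 2) = 0.16 × 0.79 × 1.01 = 0.1277
  σ(Item 1,Item 3) = 0.60 × 0.79 × 1.65 = 0.7821
  σ(Item 1,Item 4) = 0.21 × 0.79 × 0.95 = 0.1576
  σ(Item 2,Item 3) = 0.34 × 1.01 × 1.65 = 0.5666
  σ(Item 2,Item 4) = 0.31 × 1.01 × 0.95 = 0.2974
  σ(Item 3,Item 4) = 0.58 × 1.65 × 0.95 = 0.9091
σ²_T = Σσ²ᵢ + 2·Σσ_ij = 5.2692 + 2 × 2.8405 = 10.9502
α = (4/3)·(1 − 5.2692/10.9502) = 0.692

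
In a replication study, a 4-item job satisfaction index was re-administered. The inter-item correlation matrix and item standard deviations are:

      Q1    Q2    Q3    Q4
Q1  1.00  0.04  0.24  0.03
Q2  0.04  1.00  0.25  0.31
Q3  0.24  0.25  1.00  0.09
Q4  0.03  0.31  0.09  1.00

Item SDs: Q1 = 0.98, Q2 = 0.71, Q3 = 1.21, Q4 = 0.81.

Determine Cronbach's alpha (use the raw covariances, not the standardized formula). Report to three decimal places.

Σσ²ᵢ = 0.98² + 0.71² + 1.21² + 0.81² = 3.5847
Covariances σ_ij = r_ij · s_i · s_j:
  σ(Q1,Q2) = 0.04 × 0.98 × 0.71 = 0.0278
  σ(Q1,Q3) = 0.24 × 0.98 × 1.21 = 0.2846
  σ(Q1,Q4) = 0.03 × 0.98 × 0.81 = 0.0238
  σ(Q2,Q3) = 0.25 × 0.71 × 1.21 = 0.2148
  σ(Q2,Q4) = 0.31 × 0.71 × 0.81 = 0.1783
  σ(Q3,Q4) = 0.09 × 1.21 × 0.81 = 0.0882
σ²_T = Σσ²ᵢ + 2·Σσ_ij = 3.5847 + 2 × 0.8175 = 5.2197
α = (4/3)·(1 − 3.5847/5.2197) = 0.418

Cronbach's alpha = 0.418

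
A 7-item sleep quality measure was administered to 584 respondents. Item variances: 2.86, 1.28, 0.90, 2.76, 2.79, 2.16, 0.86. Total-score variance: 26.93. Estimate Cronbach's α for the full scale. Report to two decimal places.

ΣVar(i) = 2.86 + 1.28 + 0.90 + 2.76 + 2.79 + 2.16 + 0.86 = 13.61
α = (k/(k−1))·(1 − ΣVar(i)/total variance) = (7/6)·(1 − 13.61/26.93) = 0.58

Cronbach's α = 0.58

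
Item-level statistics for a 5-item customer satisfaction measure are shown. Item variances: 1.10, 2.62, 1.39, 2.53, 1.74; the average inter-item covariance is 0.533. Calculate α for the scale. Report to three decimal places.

α = 0.665

sum of item variances = 1.10 + 2.62 + 1.39 + 2.53 + 1.74 = 9.38
Sum of the 10 distinct covariances = 10 × 0.533 = 5.330
Var(T) = sum of item variances + 2·Σcov = 9.38 + 2 × 5.330 = 20.040
α = (5/4)·(1 − 9.38/20.040) = 0.665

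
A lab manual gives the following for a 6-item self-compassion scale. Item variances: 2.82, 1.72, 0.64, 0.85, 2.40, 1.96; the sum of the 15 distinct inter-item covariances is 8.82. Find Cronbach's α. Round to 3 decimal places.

Cronbach's α = 0.755

Σσ²ᵢ = 2.82 + 1.72 + 0.64 + 0.85 + 2.40 + 1.96 = 10.39
Sum of distinct covariances = 8.82
σ²_total = Σσ²ᵢ + 2·Σcov = 10.39 + 2 × 8.82 = 28.03
α = (6/5)·(1 − 10.39/28.03) = 0.755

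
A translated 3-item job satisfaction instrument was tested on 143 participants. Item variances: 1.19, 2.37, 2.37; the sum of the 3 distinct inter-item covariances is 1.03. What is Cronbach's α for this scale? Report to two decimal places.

Σσᵢ² = 1.19 + 2.37 + 2.37 = 5.93
Sum of distinct covariances = 1.03
total variance = Σσᵢ² + 2·Σcov = 5.93 + 2 × 1.03 = 7.99
α = (3/2)·(1 − 5.93/7.99) = 0.39

Cronbach's α = 0.39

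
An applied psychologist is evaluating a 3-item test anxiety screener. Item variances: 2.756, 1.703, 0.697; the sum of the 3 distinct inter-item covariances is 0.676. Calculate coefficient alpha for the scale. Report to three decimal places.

sum of item variances = 2.756 + 1.703 + 0.697 = 5.156
Sum of distinct covariances = 0.676
Var(T) = sum of item variances + 2·Σcov = 5.156 + 2 × 0.676 = 6.508
α = (3/2)·(1 − 5.156/6.508) = 0.312

coefficient alpha = 0.312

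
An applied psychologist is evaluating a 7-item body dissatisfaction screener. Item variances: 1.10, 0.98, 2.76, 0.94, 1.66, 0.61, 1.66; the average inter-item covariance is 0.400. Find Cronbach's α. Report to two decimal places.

Σσᵢ² = 1.10 + 0.98 + 2.76 + 0.94 + 1.66 + 0.61 + 1.66 = 9.71
Sum of the 21 distinct covariances = 21 × 0.400 = 8.400
σ²_T = Σσᵢ² + 2·Σcov = 9.71 + 2 × 8.400 = 26.510
α = (7/6)·(1 − 9.71/26.510) = 0.74

Cronbach's α = 0.74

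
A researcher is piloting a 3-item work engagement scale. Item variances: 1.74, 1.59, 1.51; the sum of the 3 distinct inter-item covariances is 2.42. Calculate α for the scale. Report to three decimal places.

sum of item variances = 1.74 + 1.59 + 1.51 = 4.84
Sum of distinct covariances = 2.42
total variance = sum of item variances + 2·Σcov = 4.84 + 2 × 2.42 = 9.68
α = (3/2)·(1 − 4.84/9.68) = 0.750

α = 0.750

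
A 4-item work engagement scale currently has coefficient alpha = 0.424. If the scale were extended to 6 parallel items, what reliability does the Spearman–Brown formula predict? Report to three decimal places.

predicted reliability = 0.525

Length factor m = 6/4 = 1.5000
α' = m·α / (1 + (m−1)·α)
   = 6/4 × 0.424 / (1 + (6/4 − 1) × 0.424)
   = 0.6360 / 1.2120 = 0.525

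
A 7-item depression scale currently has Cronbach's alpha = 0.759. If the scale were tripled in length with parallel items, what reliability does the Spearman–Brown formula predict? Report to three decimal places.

predicted reliability = 0.904

Length factor m = 3
α' = m·α / (1 + (m−1)·α)
   = 3 × 0.759 / (1 + (3 − 1) × 0.759)
   = 2.2770 / 2.5180 = 0.904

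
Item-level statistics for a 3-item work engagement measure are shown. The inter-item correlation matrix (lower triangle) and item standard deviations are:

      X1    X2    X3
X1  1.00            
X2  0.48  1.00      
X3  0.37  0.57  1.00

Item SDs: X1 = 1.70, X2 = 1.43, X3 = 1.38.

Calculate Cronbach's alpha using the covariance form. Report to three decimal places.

Σσ²ᵢ = 1.70² + 1.43² + 1.38² = 6.8393
Covariances σ_ij = r_ij · s_i · s_j:
  σ(X1,X2) = 0.48 × 1.70 × 1.43 = 1.1669
  σ(X1,X3) = 0.37 × 1.70 × 1.38 = 0.8680
  σ(X2,X3) = 0.57 × 1.43 × 1.38 = 1.1248
σ²_T = Σσ²ᵢ + 2·Σσ_ij = 6.8393 + 2 × 3.1597 = 13.1587
α = (3/2)·(1 − 6.8393/13.1587) = 0.720

α = 0.720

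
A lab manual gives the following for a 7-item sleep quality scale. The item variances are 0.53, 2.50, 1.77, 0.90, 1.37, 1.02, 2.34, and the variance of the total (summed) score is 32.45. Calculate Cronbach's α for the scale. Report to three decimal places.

Σσᵢ² = 0.53 + 2.50 + 1.77 + 0.90 + 1.37 + 1.02 + 2.34 = 10.43
α = (k/(k−1))·(1 − Σσᵢ²/Var(T)) = (7/6)·(1 − 10.43/32.45) = 0.792

α = 0.792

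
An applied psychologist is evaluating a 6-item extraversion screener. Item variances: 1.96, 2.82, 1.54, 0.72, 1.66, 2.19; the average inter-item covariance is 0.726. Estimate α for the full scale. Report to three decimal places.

α = 0.800

Σσ²ᵢ = 1.96 + 2.82 + 1.54 + 0.72 + 1.66 + 2.19 = 10.89
Sum of the 15 distinct covariances = 15 × 0.726 = 10.890
Var(T) = Σσ²ᵢ + 2·Σcov = 10.89 + 2 × 10.890 = 32.670
α = (6/5)·(1 − 10.89/32.670) = 0.800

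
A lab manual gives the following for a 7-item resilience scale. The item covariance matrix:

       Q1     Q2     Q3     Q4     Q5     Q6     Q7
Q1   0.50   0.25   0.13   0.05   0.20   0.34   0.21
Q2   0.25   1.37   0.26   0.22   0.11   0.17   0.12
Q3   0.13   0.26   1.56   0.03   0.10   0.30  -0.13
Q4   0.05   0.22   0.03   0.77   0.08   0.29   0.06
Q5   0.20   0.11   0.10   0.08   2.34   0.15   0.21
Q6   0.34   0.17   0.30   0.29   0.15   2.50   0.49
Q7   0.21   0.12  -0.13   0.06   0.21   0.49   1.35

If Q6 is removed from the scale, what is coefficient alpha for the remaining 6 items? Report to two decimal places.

α = 0.39

Remaining items: Q1, Q2, Q3, Q4, Q5, Q7 (k = 6).
Σσᵢ² = 0.50 + 1.37 + 1.56 + 0.77 + 2.34 + 1.35 = 7.89
total variance = 7.89 + 2 × 1.90 = 11.69
α (item deleted) = (6/5)·(1 − 7.89/11.69) = 0.39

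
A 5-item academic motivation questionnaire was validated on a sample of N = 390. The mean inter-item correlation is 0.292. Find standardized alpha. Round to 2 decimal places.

standardized alpha = 0.67

Standardized α = k·r̄ / (1 + (k−1)·r̄) = 5 × 0.292 / (1 + 4 × 0.292)
  = 1.4600 / 2.1680 = 0.67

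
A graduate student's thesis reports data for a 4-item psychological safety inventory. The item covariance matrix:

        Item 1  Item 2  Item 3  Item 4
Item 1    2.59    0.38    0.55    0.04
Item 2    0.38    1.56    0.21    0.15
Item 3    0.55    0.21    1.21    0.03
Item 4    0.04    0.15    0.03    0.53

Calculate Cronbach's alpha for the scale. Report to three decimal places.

Σσᵢ² = 2.59 + 1.56 + 1.21 + 0.53 = 5.89
Sum of off-diagonal covariances = 1.36
σ²_T = 5.89 + 2 × 1.36 = 8.61
α = (k/(k−1))·(1 − Σσᵢ²/σ²_T) = (4/3)·(1 − 5.89/8.61) = 0.421

Cronbach's alpha = 0.421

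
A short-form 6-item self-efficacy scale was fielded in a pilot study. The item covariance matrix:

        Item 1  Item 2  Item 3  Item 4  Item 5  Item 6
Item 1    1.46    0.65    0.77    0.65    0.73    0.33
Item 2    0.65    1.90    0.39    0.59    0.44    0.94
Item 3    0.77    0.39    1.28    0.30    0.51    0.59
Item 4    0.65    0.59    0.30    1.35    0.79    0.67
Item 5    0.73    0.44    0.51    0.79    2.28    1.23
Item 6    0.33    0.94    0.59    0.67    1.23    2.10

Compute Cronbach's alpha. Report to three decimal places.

α = 0.779

sum of item variances = 1.46 + 1.90 + 1.28 + 1.35 + 2.28 + 2.10 = 10.37
Sum of the distinct covariances = 9.58
σ²_total = 10.37 + 2 × 9.58 = 29.53
α = (k/(k−1))·(1 − sum of item variances/σ²_total) = (6/5)·(1 − 10.37/29.53) = 0.779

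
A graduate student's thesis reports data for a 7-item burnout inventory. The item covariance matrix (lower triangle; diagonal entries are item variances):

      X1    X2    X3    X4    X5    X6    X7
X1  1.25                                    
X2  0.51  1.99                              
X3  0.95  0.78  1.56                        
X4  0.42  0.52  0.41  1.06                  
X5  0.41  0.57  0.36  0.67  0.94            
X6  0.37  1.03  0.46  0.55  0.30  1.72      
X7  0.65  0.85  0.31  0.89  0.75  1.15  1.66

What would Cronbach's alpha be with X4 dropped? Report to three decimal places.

Remaining items: X1, X2, X3, X5, X6, X7 (k = 6).
Σσ²ᵢ = 1.25 + 1.99 + 1.56 + 0.94 + 1.72 + 1.66 = 9.12
σ²_T = 9.12 + 2 × 9.45 = 28.02
α (item deleted) = (6/5)·(1 − 9.12/28.02) = 0.809

α = 0.809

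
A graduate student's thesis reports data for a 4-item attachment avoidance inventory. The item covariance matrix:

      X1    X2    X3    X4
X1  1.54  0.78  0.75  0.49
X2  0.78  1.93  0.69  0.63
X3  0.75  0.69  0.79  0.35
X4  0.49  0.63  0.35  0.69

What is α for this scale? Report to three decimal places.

α = 0.798

Σσ²ᵢ = 1.54 + 1.93 + 0.79 + 0.69 = 4.95
Σ_{i<j} σ_ij = 3.69
total variance = 4.95 + 2 × 3.69 = 12.33
α = (k/(k−1))·(1 − Σσ²ᵢ/total variance) = (4/3)·(1 − 4.95/12.33) = 0.798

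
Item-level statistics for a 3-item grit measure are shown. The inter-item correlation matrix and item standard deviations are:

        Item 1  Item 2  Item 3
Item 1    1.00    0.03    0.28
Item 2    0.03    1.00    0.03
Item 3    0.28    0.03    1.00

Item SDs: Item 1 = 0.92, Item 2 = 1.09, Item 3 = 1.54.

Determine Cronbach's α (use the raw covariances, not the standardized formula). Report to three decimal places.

α = 0.267

Σσ²ᵢ = 0.92² + 1.09² + 1.54² = 4.4061
Covariances σ_ij = r_ij · s_i · s_j:
  σ(Item 1,Item 2) = 0.03 × 0.92 × 1.09 = 0.0301
  σ(Item 1,Item 3) = 0.28 × 0.92 × 1.54 = 0.3967
  σ(Item 2,Item 3) = 0.03 × 1.09 × 1.54 = 0.0504
σ²_T = Σσ²ᵢ + 2·Σσ_ij = 4.4061 + 2 × 0.4772 = 5.3605
α = (3/2)·(1 − 4.4061/5.3605) = 0.267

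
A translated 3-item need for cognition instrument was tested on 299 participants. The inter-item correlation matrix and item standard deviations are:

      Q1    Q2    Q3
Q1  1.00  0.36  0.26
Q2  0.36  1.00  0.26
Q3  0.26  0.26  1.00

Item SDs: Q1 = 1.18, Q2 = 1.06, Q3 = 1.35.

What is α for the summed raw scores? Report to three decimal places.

Σσ²ᵢ = 1.18² + 1.06² + 1.35² = 4.3385
Covariances σ_ij = r_ij · s_i · s_j:
  σ(Q1,Q2) = 0.36 × 1.18 × 1.06 = 0.4503
  σ(Q1,Q3) = 0.26 × 1.18 × 1.35 = 0.4142
  σ(Q2,Q3) = 0.26 × 1.06 × 1.35 = 0.3721
σ²_T = Σσ²ᵢ + 2·Σσ_ij = 4.3385 + 2 × 1.2366 = 6.8117
α = (3/2)·(1 − 4.3385/6.8117) = 0.545

α = 0.545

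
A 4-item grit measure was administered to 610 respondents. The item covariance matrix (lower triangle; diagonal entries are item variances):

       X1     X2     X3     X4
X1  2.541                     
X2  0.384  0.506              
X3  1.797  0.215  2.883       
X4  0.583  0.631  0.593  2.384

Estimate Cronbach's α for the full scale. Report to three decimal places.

Σσᵢ² = 2.541 + 0.506 + 2.883 + 2.384 = 8.314
Sum of the distinct covariances = 4.203
σ²_T = 8.314 + 2 × 4.203 = 16.720
α = (k/(k−1))·(1 − Σσᵢ²/σ²_T) = (4/3)·(1 − 8.314/16.720) = 0.670

α = 0.670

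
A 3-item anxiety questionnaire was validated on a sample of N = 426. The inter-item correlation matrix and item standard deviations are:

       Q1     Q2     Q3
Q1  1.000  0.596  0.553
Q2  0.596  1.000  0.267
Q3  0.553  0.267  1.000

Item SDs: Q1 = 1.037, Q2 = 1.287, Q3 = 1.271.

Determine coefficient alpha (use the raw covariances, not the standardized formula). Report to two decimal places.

coefficient alpha = 0.71

Σσ²ᵢ = 1.037² + 1.287² + 1.271² = 4.3472
Covariances σ_ij = r_ij · s_i · s_j:
  σ(Q1,Q2) = 0.596 × 1.037 × 1.287 = 0.7954
  σ(Q1,Q3) = 0.553 × 1.037 × 1.271 = 0.7289
  σ(Q2,Q3) = 0.267 × 1.287 × 1.271 = 0.4368
σ²_T = Σσ²ᵢ + 2·Σσ_ij = 4.3472 + 2 × 1.9611 = 8.2694
α = (3/2)·(1 − 4.3472/8.2694) = 0.71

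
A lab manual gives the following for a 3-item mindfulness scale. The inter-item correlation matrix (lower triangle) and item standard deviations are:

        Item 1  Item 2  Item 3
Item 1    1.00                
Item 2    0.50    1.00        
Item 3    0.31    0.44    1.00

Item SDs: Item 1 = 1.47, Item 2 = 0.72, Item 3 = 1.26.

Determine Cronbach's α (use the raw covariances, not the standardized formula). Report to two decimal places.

Cronbach's α = 0.62

Σσ²ᵢ = 1.47² + 0.72² + 1.26² = 4.2669
Covariances σ_ij = r_ij · s_i · s_j:
  σ(Item 1,Item 2) = 0.50 × 1.47 × 0.72 = 0.5292
  σ(Item 1,Item 3) = 0.31 × 1.47 × 1.26 = 0.5742
  σ(Item 2,Item 3) = 0.44 × 0.72 × 1.26 = 0.3992
σ²_T = Σσ²ᵢ + 2·Σσ_ij = 4.2669 + 2 × 1.5026 = 7.2721
α = (3/2)·(1 − 4.2669/7.2721) = 0.62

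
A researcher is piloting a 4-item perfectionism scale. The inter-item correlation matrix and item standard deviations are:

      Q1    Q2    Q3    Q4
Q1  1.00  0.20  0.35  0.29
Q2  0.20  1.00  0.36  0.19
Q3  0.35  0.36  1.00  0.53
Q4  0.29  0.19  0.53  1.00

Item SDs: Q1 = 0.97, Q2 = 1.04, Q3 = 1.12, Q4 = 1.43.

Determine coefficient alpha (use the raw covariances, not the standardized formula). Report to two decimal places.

α = 0.65

Σσ²ᵢ = 0.97² + 1.04² + 1.12² + 1.43² = 5.3218
Covariances σ_ij = r_ij · s_i · s_j:
  σ(Q1,Q2) = 0.20 × 0.97 × 1.04 = 0.2018
  σ(Q1,Q3) = 0.35 × 0.97 × 1.12 = 0.3802
  σ(Q1,Q4) = 0.29 × 0.97 × 1.43 = 0.4023
  σ(Q2,Q3) = 0.36 × 1.04 × 1.12 = 0.4193
  σ(Q2,Q4) = 0.19 × 1.04 × 1.43 = 0.2826
  σ(Q3,Q4) = 0.53 × 1.12 × 1.43 = 0.8488
σ²_T = Σσ²ᵢ + 2·Σσ_ij = 5.3218 + 2 × 2.5350 = 10.3918
α = (4/3)·(1 − 5.3218/10.3918) = 0.65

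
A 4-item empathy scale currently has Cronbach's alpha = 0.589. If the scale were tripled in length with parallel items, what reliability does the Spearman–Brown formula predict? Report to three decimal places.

predicted reliability = 0.811

Length factor m = 3
α' = m·α / (1 + (m−1)·α)
   = 3 × 0.589 / (1 + (3 − 1) × 0.589)
   = 1.7670 / 2.1780 = 0.811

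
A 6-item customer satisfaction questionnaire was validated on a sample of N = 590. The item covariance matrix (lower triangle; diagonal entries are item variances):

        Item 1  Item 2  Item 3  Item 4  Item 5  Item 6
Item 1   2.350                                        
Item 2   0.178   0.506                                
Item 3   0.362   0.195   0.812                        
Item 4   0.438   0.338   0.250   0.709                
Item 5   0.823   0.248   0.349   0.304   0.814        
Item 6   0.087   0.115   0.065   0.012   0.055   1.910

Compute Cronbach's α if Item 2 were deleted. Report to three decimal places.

Remaining items: Item 1, Item 3, Item 4, Item 5, Item 6 (k = 5).
sum of item variances = 2.350 + 0.812 + 0.709 + 0.814 + 1.910 = 6.595
Var(T) = 6.595 + 2 × 2.745 = 12.085
α (item deleted) = (5/4)·(1 − 6.595/12.085) = 0.568

α = 0.568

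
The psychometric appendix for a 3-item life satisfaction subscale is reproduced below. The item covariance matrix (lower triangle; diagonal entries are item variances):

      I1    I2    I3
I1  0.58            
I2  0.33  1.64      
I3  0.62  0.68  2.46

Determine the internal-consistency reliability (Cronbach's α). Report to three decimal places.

ΣVar(i) = 0.58 + 1.64 + 2.46 = 4.68
Σ_{i<j} σ_ij = 1.63
total variance = 4.68 + 2 × 1.63 = 7.94
α = (k/(k−1))·(1 − ΣVar(i)/total variance) = (3/2)·(1 − 4.68/7.94) = 0.616

Cronbach's α = 0.616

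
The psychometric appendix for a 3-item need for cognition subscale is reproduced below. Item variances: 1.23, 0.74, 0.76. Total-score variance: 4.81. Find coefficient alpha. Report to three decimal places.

α = 0.649

ΣVar(i) = 1.23 + 0.74 + 0.76 = 2.73
α = (k/(k−1))·(1 − ΣVar(i)/σ²_total) = (3/2)·(1 − 2.73/4.81) = 0.649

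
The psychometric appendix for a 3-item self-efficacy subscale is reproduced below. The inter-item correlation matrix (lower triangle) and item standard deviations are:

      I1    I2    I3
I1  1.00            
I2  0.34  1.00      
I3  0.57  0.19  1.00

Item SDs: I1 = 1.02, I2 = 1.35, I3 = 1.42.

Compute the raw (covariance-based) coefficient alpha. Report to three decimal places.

Σσ²ᵢ = 1.02² + 1.35² + 1.42² = 4.8793
Covariances σ_ij = r_ij · s_i · s_j:
  σ(I1,I2) = 0.34 × 1.02 × 1.35 = 0.4682
  σ(I1,I3) = 0.57 × 1.02 × 1.42 = 0.8256
  σ(I2,I3) = 0.19 × 1.35 × 1.42 = 0.3642
σ²_T = Σσ²ᵢ + 2·Σσ_ij = 4.8793 + 2 × 1.6580 = 8.1953
α = (3/2)·(1 − 4.8793/8.1953) = 0.607

coefficient alpha = 0.607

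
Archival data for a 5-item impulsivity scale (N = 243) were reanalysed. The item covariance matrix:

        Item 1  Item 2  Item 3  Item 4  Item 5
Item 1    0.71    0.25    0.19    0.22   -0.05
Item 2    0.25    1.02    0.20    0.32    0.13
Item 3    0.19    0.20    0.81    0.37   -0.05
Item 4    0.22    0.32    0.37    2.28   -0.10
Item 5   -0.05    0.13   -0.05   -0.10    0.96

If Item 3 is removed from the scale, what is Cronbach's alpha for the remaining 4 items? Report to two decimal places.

Remaining items: Item 1, Item 2, Item 4, Item 5 (k = 4).
sum of item variances = 0.71 + 1.02 + 2.28 + 0.96 = 4.97
Var(T) = 4.97 + 2 × 0.77 = 6.51
α (item deleted) = (4/3)·(1 − 4.97/6.51) = 0.32

Cronbach's alpha = 0.32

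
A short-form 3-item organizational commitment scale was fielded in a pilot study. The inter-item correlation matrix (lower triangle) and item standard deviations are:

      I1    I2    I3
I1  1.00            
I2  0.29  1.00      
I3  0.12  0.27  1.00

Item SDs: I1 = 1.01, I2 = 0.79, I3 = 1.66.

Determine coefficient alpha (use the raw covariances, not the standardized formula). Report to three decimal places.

Σσ²ᵢ = 1.01² + 0.79² + 1.66² = 4.3998
Covariances σ_ij = r_ij · s_i · s_j:
  σ(I1,I2) = 0.29 × 1.01 × 0.79 = 0.2314
  σ(I1,I3) = 0.12 × 1.01 × 1.66 = 0.2012
  σ(I2,I3) = 0.27 × 0.79 × 1.66 = 0.3541
σ²_T = Σσ²ᵢ + 2·Σσ_ij = 4.3998 + 2 × 0.7867 = 5.9732
α = (3/2)·(1 − 4.3998/5.9732) = 0.395

α = 0.395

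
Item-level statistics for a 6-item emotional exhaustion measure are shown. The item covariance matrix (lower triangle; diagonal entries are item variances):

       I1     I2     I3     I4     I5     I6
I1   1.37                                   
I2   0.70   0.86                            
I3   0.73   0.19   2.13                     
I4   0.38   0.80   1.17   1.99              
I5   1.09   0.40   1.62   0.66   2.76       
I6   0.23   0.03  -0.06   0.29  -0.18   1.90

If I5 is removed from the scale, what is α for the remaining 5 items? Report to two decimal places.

Remaining items: I1, I2, I3, I4, I6 (k = 5).
sum of item variances = 1.37 + 0.86 + 2.13 + 1.99 + 1.90 = 8.25
Var(T) = 8.25 + 2 × 4.46 = 17.17
α (item deleted) = (5/4)·(1 − 8.25/17.17) = 0.65

α = 0.65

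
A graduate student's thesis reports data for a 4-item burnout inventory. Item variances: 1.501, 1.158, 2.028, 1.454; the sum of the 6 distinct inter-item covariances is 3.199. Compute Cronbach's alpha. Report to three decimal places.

α = 0.680

Σσ²ᵢ = 1.501 + 1.158 + 2.028 + 1.454 = 6.141
Sum of distinct covariances = 3.199
Var(T) = Σσ²ᵢ + 2·Σcov = 6.141 + 2 × 3.199 = 12.539
α = (4/3)·(1 − 6.141/12.539) = 0.680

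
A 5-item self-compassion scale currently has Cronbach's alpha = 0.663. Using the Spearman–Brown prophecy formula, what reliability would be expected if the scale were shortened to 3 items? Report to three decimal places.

Length factor m = 3/5 = 0.6000
α' = m·α / (1 − (1−m)·α)
   = 3/5 × 0.663 / (1 − (1 − 3/5) × 0.663)
   = 0.3978 / 0.7348 = 0.541

predicted reliability = 0.541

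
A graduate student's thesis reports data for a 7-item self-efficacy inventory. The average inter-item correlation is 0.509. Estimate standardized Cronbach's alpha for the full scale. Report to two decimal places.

Standardized α = k·r̄ / (1 + (k−1)·r̄) = 7 × 0.509 / (1 + 6 × 0.509)
  = 3.5630 / 4.0540 = 0.88

standardized Cronbach's alpha = 0.88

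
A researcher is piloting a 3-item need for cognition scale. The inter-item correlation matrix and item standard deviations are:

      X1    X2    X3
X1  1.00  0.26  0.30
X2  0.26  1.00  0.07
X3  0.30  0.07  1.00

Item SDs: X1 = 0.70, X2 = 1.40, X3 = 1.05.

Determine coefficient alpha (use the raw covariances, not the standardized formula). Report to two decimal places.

Σσ²ᵢ = 0.70² + 1.40² + 1.05² = 3.5525
Covariances σ_ij = r_ij · s_i · s_j:
  σ(X1,X2) = 0.26 × 0.70 × 1.40 = 0.2548
  σ(X1,X3) = 0.30 × 0.70 × 1.05 = 0.2205
  σ(X2,X3) = 0.07 × 1.40 × 1.05 = 0.1029
σ²_T = Σσ²ᵢ + 2·Σσ_ij = 3.5525 + 2 × 0.5782 = 4.7089
α = (3/2)·(1 − 3.5525/4.7089) = 0.37

α = 0.37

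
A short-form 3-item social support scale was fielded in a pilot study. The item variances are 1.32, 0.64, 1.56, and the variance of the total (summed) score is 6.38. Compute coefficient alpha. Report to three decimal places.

α = 0.672

sum of item variances = 1.32 + 0.64 + 1.56 = 3.52
α = (k/(k−1))·(1 − sum of item variances/total variance) = (3/2)·(1 − 3.52/6.38) = 0.672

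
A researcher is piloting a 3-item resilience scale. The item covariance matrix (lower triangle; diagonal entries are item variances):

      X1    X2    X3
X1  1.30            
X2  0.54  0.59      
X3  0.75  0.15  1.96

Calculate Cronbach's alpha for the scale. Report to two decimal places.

Σσᵢ² = 1.30 + 0.59 + 1.96 = 3.85
Sum of the distinct covariances = 1.44
σ²_total = 3.85 + 2 × 1.44 = 6.73
α = (k/(k−1))·(1 − Σσᵢ²/σ²_total) = (3/2)·(1 − 3.85/6.73) = 0.64

α = 0.64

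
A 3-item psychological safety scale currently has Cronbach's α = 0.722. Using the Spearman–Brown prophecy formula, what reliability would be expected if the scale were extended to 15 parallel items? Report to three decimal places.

predicted reliability = 0.928

Length factor m = 15/3 = 5.0000
α' = m·α / (1 + (m−1)·α)
   = 15/3 × 0.722 / (1 + (15/3 − 1) × 0.722)
   = 3.6100 / 3.8880 = 0.928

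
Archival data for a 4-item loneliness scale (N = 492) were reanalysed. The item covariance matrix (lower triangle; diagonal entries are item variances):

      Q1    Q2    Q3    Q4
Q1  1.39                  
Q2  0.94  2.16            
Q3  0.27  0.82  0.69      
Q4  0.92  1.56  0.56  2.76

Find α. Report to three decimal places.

α = 0.789

ΣVar(i) = 1.39 + 2.16 + 0.69 + 2.76 = 7.00
Sum of the distinct covariances = 5.07
σ²_T = 7.00 + 2 × 5.07 = 17.14
α = (k/(k−1))·(1 − ΣVar(i)/σ²_T) = (4/3)·(1 − 7.00/17.14) = 0.789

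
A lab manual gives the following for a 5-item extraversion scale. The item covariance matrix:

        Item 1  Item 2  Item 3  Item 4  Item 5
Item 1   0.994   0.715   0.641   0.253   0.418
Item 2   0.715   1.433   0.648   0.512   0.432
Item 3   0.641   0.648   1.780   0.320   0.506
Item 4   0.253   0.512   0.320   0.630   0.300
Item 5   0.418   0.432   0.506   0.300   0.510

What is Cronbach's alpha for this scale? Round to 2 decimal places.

sum of item variances = 0.994 + 1.433 + 1.780 + 0.630 + 0.510 = 5.347
Σ_{i<j} σ_ij = 4.745
total variance = 5.347 + 2 × 4.745 = 14.837
α = (k/(k−1))·(1 − sum of item variances/total variance) = (5/4)·(1 − 5.347/14.837) = 0.80

α = 0.80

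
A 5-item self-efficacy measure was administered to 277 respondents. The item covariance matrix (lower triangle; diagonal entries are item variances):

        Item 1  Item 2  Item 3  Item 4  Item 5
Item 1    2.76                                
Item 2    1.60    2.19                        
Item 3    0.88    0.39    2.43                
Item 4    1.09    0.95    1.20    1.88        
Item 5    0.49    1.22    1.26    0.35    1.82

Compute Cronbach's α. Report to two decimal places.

Σσᵢ² = 2.76 + 2.19 + 2.43 + 1.88 + 1.82 = 11.08
Σ_{i<j} σ_ij = 9.43
σ²_T = 11.08 + 2 × 9.43 = 29.94
α = (k/(k−1))·(1 − Σσᵢ²/σ²_T) = (5/4)·(1 − 11.08/29.94) = 0.79

α = 0.79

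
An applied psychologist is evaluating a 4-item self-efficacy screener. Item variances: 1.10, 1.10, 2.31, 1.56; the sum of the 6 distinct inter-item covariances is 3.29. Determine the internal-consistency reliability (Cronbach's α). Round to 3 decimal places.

ΣVar(i) = 1.10 + 1.10 + 2.31 + 1.56 = 6.07
Sum of distinct covariances = 3.29
Var(T) = ΣVar(i) + 2·Σcov = 6.07 + 2 × 3.29 = 12.65
α = (4/3)·(1 − 6.07/12.65) = 0.694

Cronbach's α = 0.694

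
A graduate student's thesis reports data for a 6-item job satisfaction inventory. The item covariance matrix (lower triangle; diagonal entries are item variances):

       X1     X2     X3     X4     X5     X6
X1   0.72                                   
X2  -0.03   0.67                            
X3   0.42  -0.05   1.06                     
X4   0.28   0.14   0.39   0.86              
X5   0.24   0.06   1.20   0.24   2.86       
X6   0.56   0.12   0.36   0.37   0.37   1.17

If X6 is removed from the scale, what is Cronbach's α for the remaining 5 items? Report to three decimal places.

Remaining items: X1, X2, X3, X4, X5 (k = 5).
sum of item variances = 0.72 + 0.67 + 1.06 + 0.86 + 2.86 = 6.17
Var(T) = 6.17 + 2 × 2.89 = 11.95
α (item deleted) = (5/4)·(1 − 6.17/11.95) = 0.605

Cronbach's α = 0.605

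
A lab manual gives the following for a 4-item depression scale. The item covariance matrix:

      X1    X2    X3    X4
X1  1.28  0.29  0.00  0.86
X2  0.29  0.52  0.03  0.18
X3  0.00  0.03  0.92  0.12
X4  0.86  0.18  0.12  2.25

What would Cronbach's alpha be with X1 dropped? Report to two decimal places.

Remaining items: X2, X3, X4 (k = 3).
sum of item variances = 0.52 + 0.92 + 2.25 = 3.69
Var(T) = 3.69 + 2 × 0.33 = 4.35
α (item deleted) = (3/2)·(1 − 3.69/4.35) = 0.23

α = 0.23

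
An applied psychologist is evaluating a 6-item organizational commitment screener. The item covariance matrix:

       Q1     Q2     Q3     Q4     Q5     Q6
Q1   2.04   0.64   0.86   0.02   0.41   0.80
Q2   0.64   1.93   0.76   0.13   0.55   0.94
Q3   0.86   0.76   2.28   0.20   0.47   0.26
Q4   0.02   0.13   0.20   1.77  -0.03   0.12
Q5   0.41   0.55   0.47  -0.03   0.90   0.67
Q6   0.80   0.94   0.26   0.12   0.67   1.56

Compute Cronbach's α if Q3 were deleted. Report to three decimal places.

α = 0.636

Remaining items: Q1, Q2, Q4, Q5, Q6 (k = 5).
Σσ²ᵢ = 2.04 + 1.93 + 1.77 + 0.90 + 1.56 = 8.20
total variance = 8.20 + 2 × 4.25 = 16.70
α (item deleted) = (5/4)·(1 − 8.20/16.70) = 0.636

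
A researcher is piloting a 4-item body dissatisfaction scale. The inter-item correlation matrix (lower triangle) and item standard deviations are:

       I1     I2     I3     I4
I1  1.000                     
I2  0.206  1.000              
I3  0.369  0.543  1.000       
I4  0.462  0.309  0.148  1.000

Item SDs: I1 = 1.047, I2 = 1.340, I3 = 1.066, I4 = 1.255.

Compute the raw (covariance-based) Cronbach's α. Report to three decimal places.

Σσ²ᵢ = 1.047² + 1.340² + 1.066² + 1.255² = 5.6032
Covariances σ_ij = r_ij · s_i · s_j:
  σ(I1,I2) = 0.206 × 1.047 × 1.340 = 0.2890
  σ(I1,I3) = 0.369 × 1.047 × 1.066 = 0.4118
  σ(I1,I4) = 0.462 × 1.047 × 1.255 = 0.6071
  σ(I2,I3) = 0.543 × 1.340 × 1.066 = 0.7756
  σ(I2,I4) = 0.309 × 1.340 × 1.255 = 0.5196
  σ(I3,I4) = 0.148 × 1.066 × 1.255 = 0.1980
σ²_T = Σσ²ᵢ + 2·Σσ_ij = 5.6032 + 2 × 2.8011 = 11.2054
α = (4/3)·(1 − 5.6032/11.2054) = 0.667

Cronbach's α = 0.667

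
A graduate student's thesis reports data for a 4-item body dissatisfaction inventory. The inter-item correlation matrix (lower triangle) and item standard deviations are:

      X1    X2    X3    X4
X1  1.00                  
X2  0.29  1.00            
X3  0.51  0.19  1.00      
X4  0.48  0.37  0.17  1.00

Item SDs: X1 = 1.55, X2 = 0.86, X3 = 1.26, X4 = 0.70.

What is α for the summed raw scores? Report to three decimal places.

Σσ²ᵢ = 1.55² + 0.86² + 1.26² + 0.70² = 5.2197
Covariances σ_ij = r_ij · s_i · s_j:
  σ(X1,X2) = 0.29 × 1.55 × 0.86 = 0.3866
  σ(X1,X3) = 0.51 × 1.55 × 1.26 = 0.9960
  σ(X1,X4) = 0.48 × 1.55 × 0.70 = 0.5208
  σ(X2,X3) = 0.19 × 0.86 × 1.26 = 0.2059
  σ(X2,X4) = 0.37 × 0.86 × 0.70 = 0.2227
  σ(X3,X4) = 0.17 × 1.26 × 0.70 = 0.1499
σ²_T = Σσ²ᵢ + 2·Σσ_ij = 5.2197 + 2 × 2.4819 = 10.1835
α = (4/3)·(1 − 5.2197/10.1835) = 0.650

α = 0.650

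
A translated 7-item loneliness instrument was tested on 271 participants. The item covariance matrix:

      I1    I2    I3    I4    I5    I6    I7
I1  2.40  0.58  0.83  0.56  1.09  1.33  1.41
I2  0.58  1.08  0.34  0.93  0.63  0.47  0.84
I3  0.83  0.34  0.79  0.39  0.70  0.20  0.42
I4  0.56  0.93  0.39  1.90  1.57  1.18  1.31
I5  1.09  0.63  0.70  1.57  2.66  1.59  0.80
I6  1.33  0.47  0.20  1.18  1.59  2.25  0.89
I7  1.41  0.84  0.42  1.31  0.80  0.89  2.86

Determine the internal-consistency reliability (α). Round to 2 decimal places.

α = 0.84

sum of item variances = 2.40 + 1.08 + 0.79 + 1.90 + 2.66 + 2.25 + 2.86 = 13.94
Sum of the distinct covariances = 18.06
total variance = 13.94 + 2 × 18.06 = 50.06
α = (k/(k−1))·(1 − sum of item variances/total variance) = (7/6)·(1 − 13.94/50.06) = 0.84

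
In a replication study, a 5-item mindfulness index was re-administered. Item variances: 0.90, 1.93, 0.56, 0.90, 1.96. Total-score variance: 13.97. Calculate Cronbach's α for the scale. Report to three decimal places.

ΣVar(i) = 0.90 + 1.93 + 0.56 + 0.90 + 1.96 = 6.25
α = (k/(k−1))·(1 − ΣVar(i)/Var(T)) = (5/4)·(1 − 6.25/13.97) = 0.691

Cronbach's α = 0.691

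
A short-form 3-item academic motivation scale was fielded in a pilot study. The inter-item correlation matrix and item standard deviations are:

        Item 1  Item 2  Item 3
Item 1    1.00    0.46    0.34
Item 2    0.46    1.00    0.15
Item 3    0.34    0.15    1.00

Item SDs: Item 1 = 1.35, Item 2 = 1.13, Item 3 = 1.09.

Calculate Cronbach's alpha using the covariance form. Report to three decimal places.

Σσ²ᵢ = 1.35² + 1.13² + 1.09² = 4.2875
Covariances σ_ij = r_ij · s_i · s_j:
  σ(Item 1,Item 2) = 0.46 × 1.35 × 1.13 = 0.7017
  σ(Item 1,Item 3) = 0.34 × 1.35 × 1.09 = 0.5003
  σ(Item 2,Item 3) = 0.15 × 1.13 × 1.09 = 0.1848
σ²_T = Σσ²ᵢ + 2·Σσ_ij = 4.2875 + 2 × 1.3868 = 7.0611
α = (3/2)·(1 − 4.2875/7.0611) = 0.589

Cronbach's alpha = 0.589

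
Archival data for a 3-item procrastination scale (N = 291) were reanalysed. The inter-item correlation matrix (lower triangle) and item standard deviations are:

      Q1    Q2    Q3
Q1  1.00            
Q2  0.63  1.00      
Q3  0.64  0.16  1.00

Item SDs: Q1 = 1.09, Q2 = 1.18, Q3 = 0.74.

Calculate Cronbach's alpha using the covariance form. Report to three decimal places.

Σσ²ᵢ = 1.09² + 1.18² + 0.74² = 3.1281
Covariances σ_ij = r_ij · s_i · s_j:
  σ(Q1,Q2) = 0.63 × 1.09 × 1.18 = 0.8103
  σ(Q1,Q3) = 0.64 × 1.09 × 0.74 = 0.5162
  σ(Q2,Q3) = 0.16 × 1.18 × 0.74 = 0.1397
σ²_T = Σσ²ᵢ + 2·Σσ_ij = 3.1281 + 2 × 1.4662 = 6.0605
α = (3/2)·(1 − 3.1281/6.0605) = 0.726

α = 0.726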